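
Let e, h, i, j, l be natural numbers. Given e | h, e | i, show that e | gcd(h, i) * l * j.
Since e | h and e | i, e | gcd(h, i). Then e | gcd(h, i) * l. Then e | gcd(h, i) * l * j.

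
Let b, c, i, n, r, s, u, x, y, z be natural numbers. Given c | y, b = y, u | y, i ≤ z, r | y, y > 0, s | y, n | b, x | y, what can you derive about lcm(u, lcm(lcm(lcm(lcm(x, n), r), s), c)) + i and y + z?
lcm(u, lcm(lcm(lcm(lcm(x, n), r), s), c)) + i ≤ y + z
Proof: b = y and n | b, thus n | y. Since x | y, lcm(x, n) | y. r | y, so lcm(lcm(x, n), r) | y. s | y, so lcm(lcm(lcm(x, n), r), s) | y. c | y, so lcm(lcm(lcm(lcm(x, n), r), s), c) | y. Since u | y, lcm(u, lcm(lcm(lcm(lcm(x, n), r), s), c)) | y. Since y > 0, lcm(u, lcm(lcm(lcm(lcm(x, n), r), s), c)) ≤ y. i ≤ z, so lcm(u, lcm(lcm(lcm(lcm(x, n), r), s), c)) + i ≤ y + z.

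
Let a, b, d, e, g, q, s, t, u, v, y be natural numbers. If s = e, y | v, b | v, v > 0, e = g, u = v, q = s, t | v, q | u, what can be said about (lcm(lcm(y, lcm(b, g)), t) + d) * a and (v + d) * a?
(lcm(lcm(y, lcm(b, g)), t) + d) * a ≤ (v + d) * a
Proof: s = e and e = g, thus s = g. From q = s, q = g. From u = v and q | u, q | v. Since q = g, g | v. Since b | v, lcm(b, g) | v. Since y | v, lcm(y, lcm(b, g)) | v. t | v, so lcm(lcm(y, lcm(b, g)), t) | v. v > 0, so lcm(lcm(y, lcm(b, g)), t) ≤ v. Then lcm(lcm(y, lcm(b, g)), t) + d ≤ v + d. Then (lcm(lcm(y, lcm(b, g)), t) + d) * a ≤ (v + d) * a.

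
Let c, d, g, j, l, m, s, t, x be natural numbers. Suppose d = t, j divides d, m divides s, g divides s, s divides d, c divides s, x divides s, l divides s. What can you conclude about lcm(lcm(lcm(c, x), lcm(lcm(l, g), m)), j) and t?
lcm(lcm(lcm(c, x), lcm(lcm(l, g), m)), j) divides t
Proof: From c divides s and x divides s, lcm(c, x) divides s. From l divides s and g divides s, lcm(l, g) divides s. m divides s, so lcm(lcm(l, g), m) divides s. Since lcm(c, x) divides s, lcm(lcm(c, x), lcm(lcm(l, g), m)) divides s. Since s divides d, lcm(lcm(c, x), lcm(lcm(l, g), m)) divides d. Because j divides d, lcm(lcm(lcm(c, x), lcm(lcm(l, g), m)), j) divides d. Since d = t, lcm(lcm(lcm(c, x), lcm(lcm(l, g), m)), j) divides t.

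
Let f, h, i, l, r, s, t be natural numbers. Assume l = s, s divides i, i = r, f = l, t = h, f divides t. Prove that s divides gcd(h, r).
Because f = l and l = s, f = s. t = h and f divides t, hence f divides h. From f = s, s divides h. Since i = r and s divides i, s divides r. s divides h, so s divides gcd(h, r).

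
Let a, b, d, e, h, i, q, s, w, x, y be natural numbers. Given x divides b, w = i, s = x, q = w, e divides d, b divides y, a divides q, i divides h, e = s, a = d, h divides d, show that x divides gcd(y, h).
Because x divides b and b divides y, x divides y. e = s and s = x, therefore e = x. Because q = w and a divides q, a divides w. w = i, so a divides i. a = d, so d divides i. i divides h, so d divides h. From h divides d, d = h. e divides d, so e divides h. Since e = x, x divides h. x divides y, so x divides gcd(y, h).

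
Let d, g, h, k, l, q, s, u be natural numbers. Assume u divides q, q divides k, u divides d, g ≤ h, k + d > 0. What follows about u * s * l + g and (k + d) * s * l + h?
u * s * l + g ≤ (k + d) * s * l + h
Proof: u divides q and q divides k, hence u divides k. u divides d, so u divides k + d. Since k + d > 0, u ≤ k + d. By multiplying by a non-negative, u * s ≤ (k + d) * s. By multiplying by a non-negative, u * s * l ≤ (k + d) * s * l. Since g ≤ h, u * s * l + g ≤ (k + d) * s * l + h.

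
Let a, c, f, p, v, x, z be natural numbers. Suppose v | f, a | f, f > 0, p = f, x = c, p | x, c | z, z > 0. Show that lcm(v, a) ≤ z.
v | f and a | f, hence lcm(v, a) | f. From f > 0, lcm(v, a) ≤ f. x = c and p | x, hence p | c. Because c | z, p | z. Since p = f, f | z. z > 0, so f ≤ z. lcm(v, a) ≤ f, so lcm(v, a) ≤ z.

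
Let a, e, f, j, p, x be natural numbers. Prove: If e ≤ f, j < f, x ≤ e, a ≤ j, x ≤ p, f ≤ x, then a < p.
x ≤ e and e ≤ f, hence x ≤ f. f ≤ x, so f = x. a ≤ j and j < f, therefore a < f. Since f = x, a < x. Since x ≤ p, a < p.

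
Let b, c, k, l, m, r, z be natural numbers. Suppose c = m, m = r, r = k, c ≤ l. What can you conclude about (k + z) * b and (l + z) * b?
(k + z) * b ≤ (l + z) * b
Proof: c = m and m = r, therefore c = r. Since r = k, c = k. Since c ≤ l, k ≤ l. Then k + z ≤ l + z. Then (k + z) * b ≤ (l + z) * b.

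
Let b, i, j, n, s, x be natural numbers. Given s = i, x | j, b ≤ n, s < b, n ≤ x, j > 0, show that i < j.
s = i and s < b, therefore i < b. b ≤ n, so i < n. Because x | j and j > 0, x ≤ j. n ≤ x, so n ≤ j. From i < n, i < j.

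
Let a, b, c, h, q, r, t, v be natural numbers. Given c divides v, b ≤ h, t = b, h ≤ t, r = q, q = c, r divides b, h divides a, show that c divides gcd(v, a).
Since t = b and h ≤ t, h ≤ b. Since b ≤ h, b = h. r = q and q = c, hence r = c. Because r divides b, c divides b. Since b = h, c divides h. h divides a, so c divides a. Since c divides v, c divides gcd(v, a).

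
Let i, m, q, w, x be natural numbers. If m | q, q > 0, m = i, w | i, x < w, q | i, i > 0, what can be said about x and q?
x < q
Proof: m = i and m | q, therefore i | q. From q > 0, i ≤ q. Since q | i and i > 0, q ≤ i. Since i ≤ q, i = q. w | i, so w | q. Since q > 0, w ≤ q. Because x < w, x < q.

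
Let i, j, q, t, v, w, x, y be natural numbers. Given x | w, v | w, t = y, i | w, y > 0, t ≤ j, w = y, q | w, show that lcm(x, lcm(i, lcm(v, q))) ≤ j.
Because v | w and q | w, lcm(v, q) | w. i | w, so lcm(i, lcm(v, q)) | w. x | w, so lcm(x, lcm(i, lcm(v, q))) | w. Because w = y, lcm(x, lcm(i, lcm(v, q))) | y. y > 0, so lcm(x, lcm(i, lcm(v, q))) ≤ y. t = y and t ≤ j, hence y ≤ j. Since lcm(x, lcm(i, lcm(v, q))) ≤ y, lcm(x, lcm(i, lcm(v, q))) ≤ j.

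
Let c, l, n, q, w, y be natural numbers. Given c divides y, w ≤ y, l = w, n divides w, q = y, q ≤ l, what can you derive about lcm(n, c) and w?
lcm(n, c) divides w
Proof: Because q = y and q ≤ l, y ≤ l. Since l = w, y ≤ w. w ≤ y, so y = w. Since c divides y, c divides w. Since n divides w, lcm(n, c) divides w.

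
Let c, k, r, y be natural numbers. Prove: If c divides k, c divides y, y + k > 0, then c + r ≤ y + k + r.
c divides y and c divides k, thus c divides y + k. From y + k > 0, c ≤ y + k. Then c + r ≤ y + k + r.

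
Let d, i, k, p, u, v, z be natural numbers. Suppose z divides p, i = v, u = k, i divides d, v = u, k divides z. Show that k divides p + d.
k divides z and z divides p, so k divides p. From v = u and u = k, v = k. i = v and i divides d, so v divides d. v = k, so k divides d. k divides p, so k divides p + d.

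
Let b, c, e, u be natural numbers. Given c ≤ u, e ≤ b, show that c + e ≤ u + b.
Since c ≤ u and e ≤ b, by adding inequalities, c + e ≤ u + b.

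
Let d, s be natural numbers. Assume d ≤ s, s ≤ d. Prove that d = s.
Because s ≤ d and d ≤ s, s = d. Then d = s.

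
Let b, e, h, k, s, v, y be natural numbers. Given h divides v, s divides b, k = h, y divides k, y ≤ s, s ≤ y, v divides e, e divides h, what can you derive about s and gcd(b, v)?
s divides gcd(b, v)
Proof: v divides e and e divides h, therefore v divides h. From h divides v, h = v. From y ≤ s and s ≤ y, y = s. k = h and y divides k, so y divides h. y = s, so s divides h. Since h = v, s divides v. From s divides b, s divides gcd(b, v).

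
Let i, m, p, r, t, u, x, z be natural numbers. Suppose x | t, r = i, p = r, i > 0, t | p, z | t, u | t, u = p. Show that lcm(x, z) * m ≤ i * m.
u = p and u | t, so p | t. t | p, so t = p. p = r and r = i, therefore p = i. Since t = p, t = i. x | t and z | t, so lcm(x, z) | t. Since t = i, lcm(x, z) | i. i > 0, so lcm(x, z) ≤ i. Then lcm(x, z) * m ≤ i * m.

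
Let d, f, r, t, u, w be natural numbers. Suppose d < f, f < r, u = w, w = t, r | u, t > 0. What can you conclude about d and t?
d < t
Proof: d < f and f < r, thus d < r. From u = w and w = t, u = t. From r | u, r | t. t > 0, so r ≤ t. Because d < r, d < t.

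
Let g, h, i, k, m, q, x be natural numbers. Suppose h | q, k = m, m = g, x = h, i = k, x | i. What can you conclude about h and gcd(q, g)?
h | gcd(q, g)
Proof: k = m and m = g, thus k = g. i = k and x | i, therefore x | k. x = h, so h | k. k = g, so h | g. From h | q, h | gcd(q, g).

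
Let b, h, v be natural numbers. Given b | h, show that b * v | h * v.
b | h. By multiplying both sides, b * v | h * v.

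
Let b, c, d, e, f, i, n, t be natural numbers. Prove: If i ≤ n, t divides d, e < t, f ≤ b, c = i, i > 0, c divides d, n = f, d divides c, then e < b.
d divides c and c divides d, so d = c. c = i, so d = i. t divides d, so t divides i. From i > 0, t ≤ i. Since e < t, e < i. Since n = f and i ≤ n, i ≤ f. f ≤ b, so i ≤ b. e < i, so e < b.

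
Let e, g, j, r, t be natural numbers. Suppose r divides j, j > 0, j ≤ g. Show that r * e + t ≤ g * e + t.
Because r divides j and j > 0, r ≤ j. j ≤ g, so r ≤ g. By multiplying by a non-negative, r * e ≤ g * e. Then r * e + t ≤ g * e + t.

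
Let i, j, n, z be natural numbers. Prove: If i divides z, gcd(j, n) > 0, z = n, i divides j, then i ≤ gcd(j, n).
z = n and i divides z, therefore i divides n. i divides j, so i divides gcd(j, n). gcd(j, n) > 0, so i ≤ gcd(j, n).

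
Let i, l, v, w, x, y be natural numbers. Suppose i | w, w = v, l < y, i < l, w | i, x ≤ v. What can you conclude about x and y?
x < y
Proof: i | w and w | i, hence i = w. Since w = v, i = v. From i < l and l < y, i < y. i = v, so v < y. Since x ≤ v, x < y.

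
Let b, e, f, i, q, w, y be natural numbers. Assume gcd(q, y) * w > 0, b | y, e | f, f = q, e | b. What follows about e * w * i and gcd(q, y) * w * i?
e * w * i ≤ gcd(q, y) * w * i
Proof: f = q and e | f, therefore e | q. Since e | b and b | y, e | y. From e | q, e | gcd(q, y). Then e * w | gcd(q, y) * w. From gcd(q, y) * w > 0, e * w ≤ gcd(q, y) * w. Then e * w * i ≤ gcd(q, y) * w * i.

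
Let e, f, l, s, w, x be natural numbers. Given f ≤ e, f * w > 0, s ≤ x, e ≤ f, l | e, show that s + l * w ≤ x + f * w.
Because e ≤ f and f ≤ e, e = f. l | e, so l | f. Then l * w | f * w. Since f * w > 0, l * w ≤ f * w. Since s ≤ x, s + l * w ≤ x + f * w.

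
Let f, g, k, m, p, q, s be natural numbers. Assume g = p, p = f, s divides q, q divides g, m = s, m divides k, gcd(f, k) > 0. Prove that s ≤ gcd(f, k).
From g = p and p = f, g = f. s divides q and q divides g, thus s divides g. Since g = f, s divides f. m = s and m divides k, therefore s divides k. Since s divides f, s divides gcd(f, k). Since gcd(f, k) > 0, s ≤ gcd(f, k).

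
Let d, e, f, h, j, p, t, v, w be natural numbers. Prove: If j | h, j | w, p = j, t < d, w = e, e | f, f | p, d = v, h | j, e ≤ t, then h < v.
Because e | f and f | p, e | p. Since p = j, e | j. From w = e and j | w, j | e. e | j, so e = j. j | h and h | j, so j = h. e = j, so e = h. Since e ≤ t and t < d, e < d. Since d = v, e < v. Since e = h, h < v.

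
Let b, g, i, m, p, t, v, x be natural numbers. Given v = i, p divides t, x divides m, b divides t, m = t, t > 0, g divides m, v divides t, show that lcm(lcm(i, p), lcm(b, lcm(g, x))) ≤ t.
Because v = i and v divides t, i divides t. p divides t, so lcm(i, p) divides t. g divides m and x divides m, thus lcm(g, x) divides m. Since m = t, lcm(g, x) divides t. b divides t, so lcm(b, lcm(g, x)) divides t. Because lcm(i, p) divides t, lcm(lcm(i, p), lcm(b, lcm(g, x))) divides t. Since t > 0, lcm(lcm(i, p), lcm(b, lcm(g, x))) ≤ t.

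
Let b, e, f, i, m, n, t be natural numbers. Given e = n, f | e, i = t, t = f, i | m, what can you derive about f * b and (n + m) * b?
f * b | (n + m) * b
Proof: Because e = n and f | e, f | n. From i = t and i | m, t | m. t = f, so f | m. Because f | n, f | n + m. Then f * b | (n + m) * b.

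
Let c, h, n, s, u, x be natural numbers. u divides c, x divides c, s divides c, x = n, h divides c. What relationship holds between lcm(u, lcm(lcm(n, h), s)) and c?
lcm(u, lcm(lcm(n, h), s)) divides c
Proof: Because x = n and x divides c, n divides c. Since h divides c, lcm(n, h) divides c. s divides c, so lcm(lcm(n, h), s) divides c. u divides c, so lcm(u, lcm(lcm(n, h), s)) divides c.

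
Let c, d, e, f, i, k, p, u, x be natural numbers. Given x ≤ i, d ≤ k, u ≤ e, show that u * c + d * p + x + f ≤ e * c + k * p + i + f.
u ≤ e. By multiplying by a non-negative, u * c ≤ e * c. d ≤ k. By multiplying by a non-negative, d * p ≤ k * p. x ≤ i, so d * p + x ≤ k * p + i. Since u * c ≤ e * c, u * c + d * p + x ≤ e * c + k * p + i. Then u * c + d * p + x + f ≤ e * c + k * p + i + f.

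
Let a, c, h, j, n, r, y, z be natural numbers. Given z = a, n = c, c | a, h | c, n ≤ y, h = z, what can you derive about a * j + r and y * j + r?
a * j + r ≤ y * j + r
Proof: h = z and z = a, hence h = a. h | c, so a | c. Since c | a, c = a. n = c, so n = a. Because n ≤ y, a ≤ y. Then a * j ≤ y * j. Then a * j + r ≤ y * j + r.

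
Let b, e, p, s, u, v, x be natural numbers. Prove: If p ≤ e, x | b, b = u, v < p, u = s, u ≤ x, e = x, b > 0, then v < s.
x | b and b > 0, therefore x ≤ b. b = u, so x ≤ u. u ≤ x, so x = u. u = s, so x = s. From v < p and p ≤ e, v < e. Because e = x, v < x. From x = s, v < s.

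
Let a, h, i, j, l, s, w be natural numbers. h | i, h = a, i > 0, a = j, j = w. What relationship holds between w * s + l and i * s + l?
w * s + l ≤ i * s + l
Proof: Since h = a and a = j, h = j. h | i, so j | i. Since j = w, w | i. i > 0, so w ≤ i. Then w * s ≤ i * s. Then w * s + l ≤ i * s + l.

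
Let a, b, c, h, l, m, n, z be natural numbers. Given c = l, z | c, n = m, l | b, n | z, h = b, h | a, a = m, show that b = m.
Because a = m and h | a, h | m. Since h = b, b | m. c = l and z | c, therefore z | l. n | z, so n | l. n = m, so m | l. Since l | b, m | b. Since b | m, b = m.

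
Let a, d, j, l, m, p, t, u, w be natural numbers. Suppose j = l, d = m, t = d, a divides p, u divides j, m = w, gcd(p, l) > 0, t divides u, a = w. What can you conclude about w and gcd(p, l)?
w ≤ gcd(p, l)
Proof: a = w and a divides p, so w divides p. d = m and m = w, therefore d = w. Since t = d and t divides u, d divides u. Because u divides j, d divides j. Because d = w, w divides j. Since j = l, w divides l. w divides p, so w divides gcd(p, l). Because gcd(p, l) > 0, w ≤ gcd(p, l).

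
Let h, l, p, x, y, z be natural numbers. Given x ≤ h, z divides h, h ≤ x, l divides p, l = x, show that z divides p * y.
x ≤ h and h ≤ x, therefore x = h. Since l = x, l = h. Since l divides p, h divides p. Since z divides h, z divides p. Then z divides p * y.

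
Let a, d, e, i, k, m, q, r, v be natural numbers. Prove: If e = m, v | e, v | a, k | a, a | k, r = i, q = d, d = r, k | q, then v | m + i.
Since e = m and v | e, v | m. Since k | a and a | k, k = a. q = d and d = r, so q = r. From k | q, k | r. r = i, so k | i. k = a, so a | i. v | a, so v | i. v | m, so v | m + i.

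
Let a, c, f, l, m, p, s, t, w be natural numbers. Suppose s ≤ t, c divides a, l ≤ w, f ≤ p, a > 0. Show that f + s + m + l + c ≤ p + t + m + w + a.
Since f ≤ p and s ≤ t, f + s ≤ p + t. Then f + s + m ≤ p + t + m. l ≤ w, so f + s + m + l ≤ p + t + m + w. c divides a and a > 0, hence c ≤ a. Since f + s + m + l ≤ p + t + m + w, f + s + m + l + c ≤ p + t + m + w + a.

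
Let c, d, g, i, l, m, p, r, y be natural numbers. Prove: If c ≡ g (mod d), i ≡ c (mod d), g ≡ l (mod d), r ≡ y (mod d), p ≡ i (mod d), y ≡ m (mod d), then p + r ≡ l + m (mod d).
From p ≡ i (mod d) and i ≡ c (mod d), p ≡ c (mod d). From c ≡ g (mod d), p ≡ g (mod d). g ≡ l (mod d), so p ≡ l (mod d). Because r ≡ y (mod d) and y ≡ m (mod d), r ≡ m (mod d). Combined with p ≡ l (mod d), by adding congruences, p + r ≡ l + m (mod d).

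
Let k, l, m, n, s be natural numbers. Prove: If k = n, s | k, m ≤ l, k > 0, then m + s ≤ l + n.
s | k and k > 0, hence s ≤ k. k = n, so s ≤ n. Since m ≤ l, m + s ≤ l + n.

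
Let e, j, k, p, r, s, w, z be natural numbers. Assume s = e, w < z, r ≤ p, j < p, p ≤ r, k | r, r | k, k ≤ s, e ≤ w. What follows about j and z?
j < z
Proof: Since p ≤ r and r ≤ p, p = r. Since j < p, j < r. Because k | r and r | k, k = r. s = e and k ≤ s, hence k ≤ e. Since e ≤ w, k ≤ w. k = r, so r ≤ w. From w < z, r < z. Since j < r, j < z.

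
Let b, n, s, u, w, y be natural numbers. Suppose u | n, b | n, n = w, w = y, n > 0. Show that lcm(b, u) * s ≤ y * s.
n = w and w = y, hence n = y. From b | n and u | n, lcm(b, u) | n. From n > 0, lcm(b, u) ≤ n. Since n = y, lcm(b, u) ≤ y. Then lcm(b, u) * s ≤ y * s.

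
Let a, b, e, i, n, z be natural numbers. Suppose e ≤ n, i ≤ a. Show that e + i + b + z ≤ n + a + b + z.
i ≤ a, so i + b ≤ a + b. Then i + b + z ≤ a + b + z. From e ≤ n, e + i + b + z ≤ n + a + b + z.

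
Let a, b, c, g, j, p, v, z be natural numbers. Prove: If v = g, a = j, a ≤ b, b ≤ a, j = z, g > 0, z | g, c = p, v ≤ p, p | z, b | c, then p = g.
b ≤ a and a ≤ b, thus b = a. a = j and j = z, hence a = z. b = a, so b = z. From b | c, z | c. c = p, so z | p. Since p | z, z = p. Since z | g, p | g. g > 0, so p ≤ g. Since v = g and v ≤ p, g ≤ p. p ≤ g, so p = g.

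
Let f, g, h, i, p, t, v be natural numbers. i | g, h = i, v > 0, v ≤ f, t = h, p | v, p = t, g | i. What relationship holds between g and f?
g ≤ f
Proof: i | g and g | i, hence i = g. Since h = i, h = g. p = t and t = h, hence p = h. Since p | v, h | v. v > 0, so h ≤ v. Because v ≤ f, h ≤ f. Because h = g, g ≤ f.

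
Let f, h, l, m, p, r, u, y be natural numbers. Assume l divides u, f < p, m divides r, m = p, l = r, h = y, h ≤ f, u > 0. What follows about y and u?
y < u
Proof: From h = y and h ≤ f, y ≤ f. Since f < p, y < p. l = r and l divides u, so r divides u. m divides r, so m divides u. u > 0, so m ≤ u. m = p, so p ≤ u. y < p, so y < u.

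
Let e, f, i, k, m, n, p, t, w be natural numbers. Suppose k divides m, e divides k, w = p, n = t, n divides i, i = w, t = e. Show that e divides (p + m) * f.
From n = t and t = e, n = e. i = w and n divides i, thus n divides w. n = e, so e divides w. Since w = p, e divides p. e divides k and k divides m, hence e divides m. Because e divides p, e divides p + m. Then e divides (p + m) * f.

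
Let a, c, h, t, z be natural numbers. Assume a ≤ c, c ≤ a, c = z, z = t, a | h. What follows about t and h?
t | h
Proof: From a ≤ c and c ≤ a, a = c. Since c = z, a = z. Since z = t, a = t. Since a | h, t | h.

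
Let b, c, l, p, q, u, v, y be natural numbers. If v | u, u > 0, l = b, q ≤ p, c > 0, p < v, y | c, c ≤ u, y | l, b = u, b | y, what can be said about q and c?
q < c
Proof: Since l = b and y | l, y | b. Because b | y, y = b. y | c, so b | c. Since c > 0, b ≤ c. From b = u, u ≤ c. Since c ≤ u, u = c. From q ≤ p and p < v, q < v. v | u and u > 0, therefore v ≤ u. q < v, so q < u. Since u = c, q < c.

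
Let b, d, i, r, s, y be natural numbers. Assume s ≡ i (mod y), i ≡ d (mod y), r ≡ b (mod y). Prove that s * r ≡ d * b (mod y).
s ≡ i (mod y) and i ≡ d (mod y), thus s ≡ d (mod y). From r ≡ b (mod y), by multiplying congruences, s * r ≡ d * b (mod y).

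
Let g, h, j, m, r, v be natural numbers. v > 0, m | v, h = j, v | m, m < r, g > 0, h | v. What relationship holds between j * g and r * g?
j * g < r * g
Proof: From h = j and h | v, j | v. Because v > 0, j ≤ v. m | v and v | m, so m = v. Since m < r, v < r. Since j ≤ v, j < r. g > 0, so j * g < r * g.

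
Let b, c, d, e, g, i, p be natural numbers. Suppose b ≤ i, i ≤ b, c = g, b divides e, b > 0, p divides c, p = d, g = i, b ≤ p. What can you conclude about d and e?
d divides e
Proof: Because i ≤ b and b ≤ i, i = b. c = g and g = i, thus c = i. Since p divides c, p divides i. Since i = b, p divides b. b > 0, so p ≤ b. Since b ≤ p, b = p. p = d, so b = d. b divides e, so d divides e.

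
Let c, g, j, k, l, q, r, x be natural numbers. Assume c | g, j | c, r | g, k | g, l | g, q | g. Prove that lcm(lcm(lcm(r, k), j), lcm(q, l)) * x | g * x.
Because r | g and k | g, lcm(r, k) | g. j | c and c | g, therefore j | g. lcm(r, k) | g, so lcm(lcm(r, k), j) | g. From q | g and l | g, lcm(q, l) | g. Since lcm(lcm(r, k), j) | g, lcm(lcm(lcm(r, k), j), lcm(q, l)) | g. Then lcm(lcm(lcm(r, k), j), lcm(q, l)) * x | g * x.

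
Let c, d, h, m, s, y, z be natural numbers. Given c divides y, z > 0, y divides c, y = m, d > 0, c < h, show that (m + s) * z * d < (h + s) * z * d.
From c divides y and y divides c, c = y. y = m, so c = m. Since c < h, m < h. Then m + s < h + s. Because z > 0, by multiplying by a positive, (m + s) * z < (h + s) * z. Because d > 0, by multiplying by a positive, (m + s) * z * d < (h + s) * z * d.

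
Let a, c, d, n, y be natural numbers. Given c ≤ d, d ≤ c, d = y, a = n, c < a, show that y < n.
c ≤ d and d ≤ c, therefore c = d. From d = y, c = y. a = n and c < a, hence c < n. Since c = y, y < n.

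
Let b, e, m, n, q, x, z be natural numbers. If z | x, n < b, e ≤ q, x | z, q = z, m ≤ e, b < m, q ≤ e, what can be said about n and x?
n < x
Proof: z | x and x | z, so z = x. q = z, so q = x. e ≤ q and q ≤ e, hence e = q. Because b < m and m ≤ e, b < e. Because e = q, b < q. Since n < b, n < q. Since q = x, n < x.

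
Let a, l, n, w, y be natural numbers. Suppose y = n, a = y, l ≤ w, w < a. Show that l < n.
From a = y and y = n, a = n. l ≤ w and w < a, hence l < a. Since a = n, l < n.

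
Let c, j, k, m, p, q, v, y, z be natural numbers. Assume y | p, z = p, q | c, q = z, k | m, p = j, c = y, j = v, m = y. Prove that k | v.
From p = j and j = v, p = v. c = y and q | c, so q | y. Since q = z, z | y. Since z = p, p | y. y | p, so y = p. m = y and k | m, so k | y. Since y = p, k | p. p = v, so k | v.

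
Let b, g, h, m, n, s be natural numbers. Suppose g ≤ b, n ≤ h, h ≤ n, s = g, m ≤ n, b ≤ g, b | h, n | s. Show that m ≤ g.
Because s = g and n | s, n | g. Since h ≤ n and n ≤ h, h = n. Since b ≤ g and g ≤ b, b = g. Since b | h, g | h. Since h = n, g | n. Since n | g, n = g. Since m ≤ n, m ≤ g.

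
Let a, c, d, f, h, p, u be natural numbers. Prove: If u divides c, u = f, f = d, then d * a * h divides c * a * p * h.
u = f and f = d, so u = d. Since u divides c, d divides c. Then d * a divides c * a. Then d * a divides c * a * p. Then d * a * h divides c * a * p * h.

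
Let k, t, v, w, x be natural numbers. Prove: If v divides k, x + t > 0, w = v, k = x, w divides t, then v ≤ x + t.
From k = x and v divides k, v divides x. w = v and w divides t, so v divides t. Since v divides x, v divides x + t. x + t > 0, so v ≤ x + t.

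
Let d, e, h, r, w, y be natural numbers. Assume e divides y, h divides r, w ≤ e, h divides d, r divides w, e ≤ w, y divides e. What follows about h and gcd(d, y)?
h divides gcd(d, y)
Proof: e divides y and y divides e, thus e = y. w ≤ e and e ≤ w, hence w = e. h divides r and r divides w, so h divides w. w = e, so h divides e. Because e = y, h divides y. Since h divides d, h divides gcd(d, y).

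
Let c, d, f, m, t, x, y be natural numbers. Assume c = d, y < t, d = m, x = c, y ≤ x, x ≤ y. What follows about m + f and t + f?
m + f < t + f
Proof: c = d and d = m, hence c = m. Since y ≤ x and x ≤ y, y = x. Since x = c, y = c. y < t, so c < t. Since c = m, m < t. Then m + f < t + f.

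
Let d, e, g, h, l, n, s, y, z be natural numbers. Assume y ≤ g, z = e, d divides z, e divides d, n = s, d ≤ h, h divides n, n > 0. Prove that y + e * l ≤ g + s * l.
From z = e and d divides z, d divides e. e divides d, so d = e. Since h divides n and n > 0, h ≤ n. From d ≤ h, d ≤ n. Since n = s, d ≤ s. d = e, so e ≤ s. By multiplying by a non-negative, e * l ≤ s * l. From y ≤ g, y + e * l ≤ g + s * l.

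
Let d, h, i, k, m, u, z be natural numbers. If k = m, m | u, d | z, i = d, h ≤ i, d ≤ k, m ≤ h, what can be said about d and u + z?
d | u + z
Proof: Since i = d and h ≤ i, h ≤ d. Since m ≤ h, m ≤ d. k = m and d ≤ k, therefore d ≤ m. Since m ≤ d, m = d. Since m | u, d | u. Since d | z, d | u + z.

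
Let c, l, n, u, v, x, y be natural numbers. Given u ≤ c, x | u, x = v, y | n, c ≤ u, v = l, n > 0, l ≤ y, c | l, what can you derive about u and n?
u ≤ n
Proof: From x = v and x | u, v | u. v = l, so l | u. c ≤ u and u ≤ c, hence c = u. Since c | l, u | l. Since l | u, l = u. y | n and n > 0, thus y ≤ n. l ≤ y, so l ≤ n. l = u, so u ≤ n.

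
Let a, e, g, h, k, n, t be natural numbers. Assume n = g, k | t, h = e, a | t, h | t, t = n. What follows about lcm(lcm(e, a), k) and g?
lcm(lcm(e, a), k) | g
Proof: t = n and n = g, hence t = g. h = e and h | t, so e | t. a | t, so lcm(e, a) | t. Since k | t, lcm(lcm(e, a), k) | t. t = g, so lcm(lcm(e, a), k) | g.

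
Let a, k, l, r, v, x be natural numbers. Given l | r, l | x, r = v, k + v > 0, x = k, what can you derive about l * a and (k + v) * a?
l * a ≤ (k + v) * a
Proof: x = k and l | x, so l | k. r = v and l | r, so l | v. Since l | k, l | k + v. Since k + v > 0, l ≤ k + v. Then l * a ≤ (k + v) * a.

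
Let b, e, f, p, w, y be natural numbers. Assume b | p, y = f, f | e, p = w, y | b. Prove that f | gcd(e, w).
y = f and y | b, hence f | b. p = w and b | p, hence b | w. f | b, so f | w. f | e, so f | gcd(e, w).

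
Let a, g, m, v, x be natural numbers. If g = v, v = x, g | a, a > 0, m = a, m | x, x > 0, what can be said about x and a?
x = a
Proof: From g = v and v = x, g = x. g | a and a > 0, hence g ≤ a. Because g = x, x ≤ a. m | x and x > 0, therefore m ≤ x. Since m = a, a ≤ x. Since x ≤ a, x = a.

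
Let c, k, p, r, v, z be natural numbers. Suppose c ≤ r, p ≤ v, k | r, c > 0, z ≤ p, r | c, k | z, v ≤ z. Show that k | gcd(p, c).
p ≤ v and v ≤ z, so p ≤ z. z ≤ p, so z = p. Since k | z, k | p. r | c and c > 0, hence r ≤ c. Since c ≤ r, r = c. Since k | r, k | c. k | p, so k | gcd(p, c).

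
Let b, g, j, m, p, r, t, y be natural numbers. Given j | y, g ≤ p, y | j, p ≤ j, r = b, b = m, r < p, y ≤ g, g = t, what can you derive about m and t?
m < t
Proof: Because y | j and j | y, y = j. Since y ≤ g, j ≤ g. p ≤ j, so p ≤ g. Since g ≤ p, p = g. Because g = t, p = t. r = b and b = m, thus r = m. r < p, so m < p. Since p = t, m < t.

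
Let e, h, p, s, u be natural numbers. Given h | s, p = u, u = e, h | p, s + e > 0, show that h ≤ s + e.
p = u and u = e, thus p = e. h | p, so h | e. Since h | s, h | s + e. Since s + e > 0, h ≤ s + e.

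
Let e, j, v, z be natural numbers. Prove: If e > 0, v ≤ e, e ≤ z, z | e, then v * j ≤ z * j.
z | e and e > 0, thus z ≤ e. From e ≤ z, e = z. v ≤ e, so v ≤ z. Then v * j ≤ z * j.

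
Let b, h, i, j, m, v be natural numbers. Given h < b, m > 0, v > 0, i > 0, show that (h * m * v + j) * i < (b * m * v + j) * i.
From h < b and m > 0, h * m < b * m. Since v > 0, h * m * v < b * m * v. Then h * m * v + j < b * m * v + j. Since i > 0, (h * m * v + j) * i < (b * m * v + j) * i.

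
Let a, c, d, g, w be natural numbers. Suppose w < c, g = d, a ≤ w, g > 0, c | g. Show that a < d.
Since a ≤ w and w < c, a < c. Because c | g and g > 0, c ≤ g. g = d, so c ≤ d. Since a < c, a < d.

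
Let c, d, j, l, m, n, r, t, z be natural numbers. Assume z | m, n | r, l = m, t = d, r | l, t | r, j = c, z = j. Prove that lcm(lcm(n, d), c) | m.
From t = d and t | r, d | r. Since n | r, lcm(n, d) | r. l = m and r | l, so r | m. lcm(n, d) | r, so lcm(n, d) | m. From z = j and z | m, j | m. j = c, so c | m. Since lcm(n, d) | m, lcm(lcm(n, d), c) | m.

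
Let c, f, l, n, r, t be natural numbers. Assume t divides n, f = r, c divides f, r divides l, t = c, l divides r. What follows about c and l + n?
c divides l + n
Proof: r divides l and l divides r, therefore r = l. Since f = r, f = l. Since c divides f, c divides l. t = c and t divides n, therefore c divides n. c divides l, so c divides l + n.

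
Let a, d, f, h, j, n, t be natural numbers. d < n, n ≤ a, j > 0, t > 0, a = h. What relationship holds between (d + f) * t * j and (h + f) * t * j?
(d + f) * t * j < (h + f) * t * j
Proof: a = h and n ≤ a, thus n ≤ h. d < n, so d < h. Then d + f < h + f. t > 0, so (d + f) * t < (h + f) * t. Since j > 0, (d + f) * t * j < (h + f) * t * j.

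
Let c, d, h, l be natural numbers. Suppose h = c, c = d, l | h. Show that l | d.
h = c and c = d, thus h = d. l | h, so l | d.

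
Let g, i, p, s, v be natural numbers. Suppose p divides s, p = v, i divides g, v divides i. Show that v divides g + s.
Because v divides i and i divides g, v divides g. p = v and p divides s, hence v divides s. Because v divides g, v divides g + s.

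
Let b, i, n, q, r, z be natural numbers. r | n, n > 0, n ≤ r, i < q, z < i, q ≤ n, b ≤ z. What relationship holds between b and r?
b < r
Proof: Since b ≤ z and z < i, b < i. Because r | n and n > 0, r ≤ n. Since n ≤ r, n = r. q ≤ n, so q ≤ r. Since i < q, i < r. Since b < i, b < r.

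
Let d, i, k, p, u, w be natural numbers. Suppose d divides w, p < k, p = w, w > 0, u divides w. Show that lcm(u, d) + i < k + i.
u divides w and d divides w, hence lcm(u, d) divides w. w > 0, so lcm(u, d) ≤ w. p = w and p < k, therefore w < k. Since lcm(u, d) ≤ w, lcm(u, d) < k. Then lcm(u, d) + i < k + i.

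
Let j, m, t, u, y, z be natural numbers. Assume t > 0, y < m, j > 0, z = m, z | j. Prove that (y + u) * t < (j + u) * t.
From z = m and z | j, m | j. Since j > 0, m ≤ j. Since y < m, y < j. Then y + u < j + u. Since t > 0, (y + u) * t < (j + u) * t.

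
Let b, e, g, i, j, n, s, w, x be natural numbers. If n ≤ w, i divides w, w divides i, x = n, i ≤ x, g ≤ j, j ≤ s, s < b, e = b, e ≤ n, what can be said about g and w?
g < w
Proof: Since i divides w and w divides i, i = w. x = n and i ≤ x, thus i ≤ n. i = w, so w ≤ n. n ≤ w, so n = w. Because g ≤ j and j ≤ s, g ≤ s. Because e = b and e ≤ n, b ≤ n. Since s < b, s < n. Since g ≤ s, g < n. Since n = w, g < w.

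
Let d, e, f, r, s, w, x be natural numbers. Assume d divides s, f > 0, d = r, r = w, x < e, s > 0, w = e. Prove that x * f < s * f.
r = w and w = e, therefore r = e. Since d = r, d = e. d divides s, so e divides s. s > 0, so e ≤ s. Since x < e, x < s. Since f > 0, by multiplying by a positive, x * f < s * f.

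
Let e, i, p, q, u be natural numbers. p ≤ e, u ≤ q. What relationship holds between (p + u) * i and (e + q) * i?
(p + u) * i ≤ (e + q) * i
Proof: p ≤ e and u ≤ q, so p + u ≤ e + q. Then (p + u) * i ≤ (e + q) * i.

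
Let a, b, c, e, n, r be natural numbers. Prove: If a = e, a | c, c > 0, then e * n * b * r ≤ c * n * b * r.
a | c and c > 0, so a ≤ c. a = e, so e ≤ c. Then e * n ≤ c * n. Then e * n * b ≤ c * n * b. Then e * n * b * r ≤ c * n * b * r.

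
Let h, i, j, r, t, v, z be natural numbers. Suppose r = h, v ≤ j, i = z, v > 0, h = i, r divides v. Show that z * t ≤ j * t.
From h = i and i = z, h = z. r = h and r divides v, so h divides v. h = z, so z divides v. Since v > 0, z ≤ v. v ≤ j, so z ≤ j. By multiplying by a non-negative, z * t ≤ j * t.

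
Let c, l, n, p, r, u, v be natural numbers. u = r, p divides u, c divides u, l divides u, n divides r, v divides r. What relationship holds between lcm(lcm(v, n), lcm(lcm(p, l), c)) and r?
lcm(lcm(v, n), lcm(lcm(p, l), c)) divides r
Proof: From v divides r and n divides r, lcm(v, n) divides r. p divides u and l divides u, thus lcm(p, l) divides u. c divides u, so lcm(lcm(p, l), c) divides u. u = r, so lcm(lcm(p, l), c) divides r. Since lcm(v, n) divides r, lcm(lcm(v, n), lcm(lcm(p, l), c)) divides r.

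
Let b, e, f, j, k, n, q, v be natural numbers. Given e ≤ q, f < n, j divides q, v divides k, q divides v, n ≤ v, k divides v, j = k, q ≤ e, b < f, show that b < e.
k divides v and v divides k, therefore k = v. Because j = k and j divides q, k divides q. Because k = v, v divides q. Since q divides v, v = q. Since q ≤ e and e ≤ q, q = e. Since v = q, v = e. From f < n and n ≤ v, f < v. Since v = e, f < e. Since b < f, b < e.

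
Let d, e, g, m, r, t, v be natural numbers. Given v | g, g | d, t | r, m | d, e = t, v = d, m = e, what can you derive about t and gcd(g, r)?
t | gcd(g, r)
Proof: v = d and v | g, therefore d | g. g | d, so d = g. m = e and m | d, therefore e | d. e = t, so t | d. Since d = g, t | g. Since t | r, t | gcd(g, r).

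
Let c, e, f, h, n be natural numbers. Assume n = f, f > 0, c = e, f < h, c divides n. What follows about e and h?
e < h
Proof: n = f and c divides n, so c divides f. Because f > 0, c ≤ f. Because c = e, e ≤ f. Because f < h, e < h.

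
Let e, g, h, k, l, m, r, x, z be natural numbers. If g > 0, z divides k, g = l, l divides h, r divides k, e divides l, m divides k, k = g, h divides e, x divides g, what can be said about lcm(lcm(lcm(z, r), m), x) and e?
lcm(lcm(lcm(z, r), m), x) ≤ e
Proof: l divides h and h divides e, hence l divides e. Since e divides l, l = e. From z divides k and r divides k, lcm(z, r) divides k. Since m divides k, lcm(lcm(z, r), m) divides k. k = g, so lcm(lcm(z, r), m) divides g. x divides g, so lcm(lcm(lcm(z, r), m), x) divides g. g > 0, so lcm(lcm(lcm(z, r), m), x) ≤ g. Since g = l, lcm(lcm(lcm(z, r), m), x) ≤ l. l = e, so lcm(lcm(lcm(z, r), m), x) ≤ e.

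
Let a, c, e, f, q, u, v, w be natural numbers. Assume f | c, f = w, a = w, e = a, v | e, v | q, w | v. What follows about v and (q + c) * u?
v | (q + c) * u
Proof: e = a and a = w, hence e = w. Since v | e, v | w. Since w | v, w = v. f = w, so f = v. Since f | c, v | c. v | q, so v | q + c. Then v | (q + c) * u.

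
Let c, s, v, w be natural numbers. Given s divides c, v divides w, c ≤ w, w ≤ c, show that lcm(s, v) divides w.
c ≤ w and w ≤ c, hence c = w. s divides c, so s divides w. From v divides w, lcm(s, v) divides w.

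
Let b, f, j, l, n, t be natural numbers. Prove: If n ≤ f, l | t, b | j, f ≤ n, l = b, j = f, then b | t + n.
Because l = b and l | t, b | t. Because f ≤ n and n ≤ f, f = n. j = f, so j = n. b | j, so b | n. Since b | t, b | t + n.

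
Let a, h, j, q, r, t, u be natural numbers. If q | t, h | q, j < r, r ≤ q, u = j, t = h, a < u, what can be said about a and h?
a < h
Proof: Because u = j and a < u, a < j. t = h and q | t, hence q | h. From h | q, q = h. Since r ≤ q, r ≤ h. Since j < r, j < h. a < j, so a < h.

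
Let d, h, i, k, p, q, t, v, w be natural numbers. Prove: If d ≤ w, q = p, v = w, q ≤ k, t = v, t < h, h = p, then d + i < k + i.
t = v and t < h, thus v < h. h = p, so v < p. Since q = p and q ≤ k, p ≤ k. From v < p, v < k. Since v = w, w < k. d ≤ w, so d < k. Then d + i < k + i.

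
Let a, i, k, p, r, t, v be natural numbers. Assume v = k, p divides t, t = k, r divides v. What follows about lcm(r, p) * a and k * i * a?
lcm(r, p) * a divides k * i * a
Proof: v = k and r divides v, hence r divides k. From t = k and p divides t, p divides k. From r divides k, lcm(r, p) divides k. Then lcm(r, p) divides k * i. Then lcm(r, p) * a divides k * i * a.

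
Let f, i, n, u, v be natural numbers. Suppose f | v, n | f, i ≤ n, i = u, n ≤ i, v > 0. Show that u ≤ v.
n ≤ i and i ≤ n, hence n = i. i = u, so n = u. n | f and f | v, therefore n | v. v > 0, so n ≤ v. From n = u, u ≤ v.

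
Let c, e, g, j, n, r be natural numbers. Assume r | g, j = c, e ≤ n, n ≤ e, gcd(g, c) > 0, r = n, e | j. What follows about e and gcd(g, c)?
e ≤ gcd(g, c)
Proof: n ≤ e and e ≤ n, so n = e. r = n, so r = e. Since r | g, e | g. Because j = c and e | j, e | c. Since e | g, e | gcd(g, c). Since gcd(g, c) > 0, e ≤ gcd(g, c).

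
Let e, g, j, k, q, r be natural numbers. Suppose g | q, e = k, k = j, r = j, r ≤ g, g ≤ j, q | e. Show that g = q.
Since e = k and k = j, e = j. Because r = j and r ≤ g, j ≤ g. Since g ≤ j, j = g. Since e = j, e = g. q | e, so q | g. Since g | q, g = q.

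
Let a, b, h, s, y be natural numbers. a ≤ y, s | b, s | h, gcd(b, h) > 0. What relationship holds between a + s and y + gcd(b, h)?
a + s ≤ y + gcd(b, h)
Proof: From s | b and s | h, s | gcd(b, h). Since gcd(b, h) > 0, s ≤ gcd(b, h). a ≤ y, so a + s ≤ y + gcd(b, h).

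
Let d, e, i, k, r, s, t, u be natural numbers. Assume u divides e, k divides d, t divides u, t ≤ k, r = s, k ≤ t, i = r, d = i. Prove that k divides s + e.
Because d = i and i = r, d = r. k divides d, so k divides r. Since r = s, k divides s. t ≤ k and k ≤ t, hence t = k. t divides u and u divides e, hence t divides e. t = k, so k divides e. Since k divides s, k divides s + e.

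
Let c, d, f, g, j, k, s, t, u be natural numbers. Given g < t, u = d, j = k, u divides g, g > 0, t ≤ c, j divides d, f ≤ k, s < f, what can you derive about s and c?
s < c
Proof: j = k and j divides d, hence k divides d. u = d and u divides g, thus d divides g. Because k divides d, k divides g. g > 0, so k ≤ g. f ≤ k, so f ≤ g. Since g < t, f < t. Since s < f, s < t. Since t ≤ c, s < c.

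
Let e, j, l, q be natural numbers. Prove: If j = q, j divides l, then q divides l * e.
Since j = q and j divides l, q divides l. Then q divides l * e.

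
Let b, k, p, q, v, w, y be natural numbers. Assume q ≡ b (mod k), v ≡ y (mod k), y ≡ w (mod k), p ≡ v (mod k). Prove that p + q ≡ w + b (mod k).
p ≡ v (mod k) and v ≡ y (mod k), so p ≡ y (mod k). y ≡ w (mod k), so p ≡ w (mod k). q ≡ b (mod k), so p + q ≡ w + b (mod k).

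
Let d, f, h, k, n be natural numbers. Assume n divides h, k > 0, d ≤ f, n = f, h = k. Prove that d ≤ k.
From n = f and n divides h, f divides h. Since h = k, f divides k. From k > 0, f ≤ k. Since d ≤ f, d ≤ k.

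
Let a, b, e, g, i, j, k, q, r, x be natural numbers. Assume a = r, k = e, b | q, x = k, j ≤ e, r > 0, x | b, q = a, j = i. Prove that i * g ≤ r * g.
j = i and j ≤ e, hence i ≤ e. q = a and a = r, thus q = r. Since x = k and x | b, k | b. Because b | q, k | q. Because k = e, e | q. From q = r, e | r. Because r > 0, e ≤ r. Since i ≤ e, i ≤ r. Then i * g ≤ r * g.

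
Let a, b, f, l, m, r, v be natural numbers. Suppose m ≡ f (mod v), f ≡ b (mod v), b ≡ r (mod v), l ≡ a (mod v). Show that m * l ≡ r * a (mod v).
m ≡ f (mod v) and f ≡ b (mod v), so m ≡ b (mod v). Since b ≡ r (mod v), m ≡ r (mod v). Since l ≡ a (mod v), m * l ≡ r * a (mod v).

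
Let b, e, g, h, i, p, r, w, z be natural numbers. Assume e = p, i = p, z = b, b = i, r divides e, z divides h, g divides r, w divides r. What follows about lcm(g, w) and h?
lcm(g, w) divides h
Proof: g divides r and w divides r, so lcm(g, w) divides r. e = p and r divides e, so r divides p. Since lcm(g, w) divides r, lcm(g, w) divides p. b = i and i = p, hence b = p. z = b and z divides h, therefore b divides h. Because b = p, p divides h. lcm(g, w) divides p, so lcm(g, w) divides h.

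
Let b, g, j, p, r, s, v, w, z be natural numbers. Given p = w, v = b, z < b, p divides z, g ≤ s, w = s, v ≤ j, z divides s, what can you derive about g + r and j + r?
g + r < j + r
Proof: p = w and w = s, thus p = s. p divides z, so s divides z. z divides s, so s = z. Since g ≤ s, g ≤ z. v = b and v ≤ j, so b ≤ j. From z < b, z < j. g ≤ z, so g < j. Then g + r < j + r.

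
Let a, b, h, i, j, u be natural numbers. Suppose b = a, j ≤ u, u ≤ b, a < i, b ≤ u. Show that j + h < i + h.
u ≤ b and b ≤ u, thus u = b. Since b = a, u = a. j ≤ u, so j ≤ a. a < i, so j < i. Then j + h < i + h.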